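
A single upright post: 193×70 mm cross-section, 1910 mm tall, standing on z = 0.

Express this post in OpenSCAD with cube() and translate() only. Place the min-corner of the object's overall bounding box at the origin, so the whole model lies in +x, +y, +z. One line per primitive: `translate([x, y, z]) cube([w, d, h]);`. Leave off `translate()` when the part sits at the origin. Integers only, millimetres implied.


cube([193, 70, 1910]);


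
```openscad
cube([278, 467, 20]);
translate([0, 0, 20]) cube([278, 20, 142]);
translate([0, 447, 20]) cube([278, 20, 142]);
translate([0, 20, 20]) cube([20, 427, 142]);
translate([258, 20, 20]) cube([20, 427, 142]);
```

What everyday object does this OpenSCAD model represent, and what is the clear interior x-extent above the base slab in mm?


An open box. The internal width is 238 mm.

A 278×467 base slab with four walls standing on it — an open box. The base is 278 mm wide and the walls are 20 mm thick, so the internal width is 278 − 2 × 20 = 238 mm.


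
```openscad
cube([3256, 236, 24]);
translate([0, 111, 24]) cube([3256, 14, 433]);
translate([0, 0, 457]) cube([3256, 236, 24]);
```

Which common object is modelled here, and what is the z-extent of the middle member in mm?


An I-beam. The web height is 433 mm.

Two wide flanges with a thin centred web — an I-beam. Overall 481 mm minus two 24 mm flanges gives a web of 481 − 2·24 = 433 mm.


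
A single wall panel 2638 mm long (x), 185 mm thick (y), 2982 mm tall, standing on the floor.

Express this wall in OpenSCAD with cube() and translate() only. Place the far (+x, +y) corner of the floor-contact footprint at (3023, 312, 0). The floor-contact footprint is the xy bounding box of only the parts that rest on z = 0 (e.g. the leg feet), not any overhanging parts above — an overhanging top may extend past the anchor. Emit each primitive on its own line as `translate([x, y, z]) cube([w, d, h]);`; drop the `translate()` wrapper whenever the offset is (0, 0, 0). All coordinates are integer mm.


translate([385, 127, 0]) cube([2638, 185, 2982]);


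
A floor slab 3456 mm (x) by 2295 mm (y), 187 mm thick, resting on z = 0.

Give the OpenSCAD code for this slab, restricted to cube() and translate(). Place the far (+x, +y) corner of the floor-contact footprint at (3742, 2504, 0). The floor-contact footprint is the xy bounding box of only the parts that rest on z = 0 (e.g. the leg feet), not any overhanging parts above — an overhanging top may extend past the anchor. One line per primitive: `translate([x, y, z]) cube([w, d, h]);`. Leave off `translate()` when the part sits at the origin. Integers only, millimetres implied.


translate([286, 209, 0]) cube([3456, 2295, 187]);


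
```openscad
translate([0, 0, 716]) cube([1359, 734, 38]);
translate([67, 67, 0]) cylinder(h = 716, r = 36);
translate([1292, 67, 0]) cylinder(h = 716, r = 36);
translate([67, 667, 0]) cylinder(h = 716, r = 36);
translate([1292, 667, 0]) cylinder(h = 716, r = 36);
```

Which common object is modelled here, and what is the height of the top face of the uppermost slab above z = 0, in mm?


A table. The table height is 754 mm.

A 1359×734×38 slab sits at z = 716 on four Ø72 mm round legs — a table. The top surface is at 716 + 38 = 754 mm.


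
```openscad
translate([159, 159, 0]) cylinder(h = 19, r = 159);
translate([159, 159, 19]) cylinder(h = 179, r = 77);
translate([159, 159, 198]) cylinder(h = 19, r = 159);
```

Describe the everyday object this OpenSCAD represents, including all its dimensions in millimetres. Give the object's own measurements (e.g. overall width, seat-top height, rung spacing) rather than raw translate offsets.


A spool: two coaxial disc flanges of radius 159 mm and thickness 19 mm, joined by a core cylinder of radius 77 mm and height 179 mm. The lower flange rests on z = 0 and the three cylinders share a vertical axis.


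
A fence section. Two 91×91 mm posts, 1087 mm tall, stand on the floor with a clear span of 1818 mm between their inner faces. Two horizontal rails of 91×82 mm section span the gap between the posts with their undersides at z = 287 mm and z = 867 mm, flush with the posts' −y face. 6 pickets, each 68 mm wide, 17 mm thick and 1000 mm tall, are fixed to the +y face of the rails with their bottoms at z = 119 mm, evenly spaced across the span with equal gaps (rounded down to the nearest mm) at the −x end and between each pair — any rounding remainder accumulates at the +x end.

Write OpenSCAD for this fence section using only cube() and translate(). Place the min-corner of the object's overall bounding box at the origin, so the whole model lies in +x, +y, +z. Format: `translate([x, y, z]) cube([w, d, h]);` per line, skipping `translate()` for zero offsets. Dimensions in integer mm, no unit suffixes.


cube([91, 91, 1087]);
translate([1909, 0, 0]) cube([91, 91, 1087]);
translate([91, 0, 287]) cube([1818, 91, 82]);
translate([91, 0, 867]) cube([1818, 91, 82]);
translate([292, 91, 119]) cube([68, 17, 1000]);
translate([561, 91, 119]) cube([68, 17, 1000]);
translate([830, 91, 119]) cube([68, 17, 1000]);
translate([1099, 91, 119]) cube([68, 17, 1000]);
translate([1368, 91, 119]) cube([68, 17, 1000]);
translate([1637, 91, 119]) cube([68, 17, 1000]);


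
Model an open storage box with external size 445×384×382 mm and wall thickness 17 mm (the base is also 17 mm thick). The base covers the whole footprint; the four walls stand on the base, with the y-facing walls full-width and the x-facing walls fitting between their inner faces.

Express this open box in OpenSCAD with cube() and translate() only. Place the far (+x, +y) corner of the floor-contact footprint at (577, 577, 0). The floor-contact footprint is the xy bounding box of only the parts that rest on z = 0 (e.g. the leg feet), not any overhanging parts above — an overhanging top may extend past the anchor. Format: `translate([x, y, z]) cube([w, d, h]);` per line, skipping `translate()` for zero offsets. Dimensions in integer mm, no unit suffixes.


translate([132, 193, 0]) cube([445, 384, 17]);
translate([132, 193, 17]) cube([445, 17, 365]);
translate([132, 560, 17]) cube([445, 17, 365]);
translate([132, 210, 17]) cube([17, 350, 365]);
translate([560, 210, 17]) cube([17, 350, 365]);


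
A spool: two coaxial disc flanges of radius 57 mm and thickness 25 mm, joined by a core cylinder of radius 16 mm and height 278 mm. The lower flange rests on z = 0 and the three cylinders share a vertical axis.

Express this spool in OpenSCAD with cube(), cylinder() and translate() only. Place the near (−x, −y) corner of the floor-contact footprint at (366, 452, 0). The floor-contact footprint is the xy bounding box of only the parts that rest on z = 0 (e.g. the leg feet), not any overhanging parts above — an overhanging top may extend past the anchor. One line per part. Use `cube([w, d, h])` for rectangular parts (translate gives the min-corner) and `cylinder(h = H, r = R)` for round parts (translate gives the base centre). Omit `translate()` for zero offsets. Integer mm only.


translate([423, 509, 0]) cylinder(h = 25, r = 57);
translate([423, 509, 25]) cylinder(h = 278, r = 16);
translate([423, 509, 303]) cylinder(h = 25, r = 57);


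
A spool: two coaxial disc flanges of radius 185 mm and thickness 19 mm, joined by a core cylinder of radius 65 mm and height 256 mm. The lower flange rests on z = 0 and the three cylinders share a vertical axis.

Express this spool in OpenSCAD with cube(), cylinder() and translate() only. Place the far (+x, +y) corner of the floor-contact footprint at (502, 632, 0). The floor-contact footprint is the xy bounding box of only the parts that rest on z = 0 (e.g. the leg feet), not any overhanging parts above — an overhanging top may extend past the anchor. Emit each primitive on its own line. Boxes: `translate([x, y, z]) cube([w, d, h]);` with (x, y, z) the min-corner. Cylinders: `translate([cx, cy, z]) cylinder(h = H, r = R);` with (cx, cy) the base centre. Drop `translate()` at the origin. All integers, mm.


translate([317, 447, 0]) cylinder(h = 19, r = 185);
translate([317, 447, 19]) cylinder(h = 256, r = 65);
translate([317, 447, 275]) cylinder(h = 19, r = 185);


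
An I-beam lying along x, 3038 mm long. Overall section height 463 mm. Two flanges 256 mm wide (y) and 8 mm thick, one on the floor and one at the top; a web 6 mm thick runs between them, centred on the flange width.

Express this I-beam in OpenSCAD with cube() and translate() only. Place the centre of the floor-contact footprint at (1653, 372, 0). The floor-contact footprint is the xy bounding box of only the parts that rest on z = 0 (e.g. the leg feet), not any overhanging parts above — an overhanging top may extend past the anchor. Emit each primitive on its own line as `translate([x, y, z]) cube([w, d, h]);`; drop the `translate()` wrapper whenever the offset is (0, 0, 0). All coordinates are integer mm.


translate([134, 244, 0]) cube([3038, 256, 8]);
translate([134, 369, 8]) cube([3038, 6, 447]);
translate([134, 244, 455]) cube([3038, 256, 8]);


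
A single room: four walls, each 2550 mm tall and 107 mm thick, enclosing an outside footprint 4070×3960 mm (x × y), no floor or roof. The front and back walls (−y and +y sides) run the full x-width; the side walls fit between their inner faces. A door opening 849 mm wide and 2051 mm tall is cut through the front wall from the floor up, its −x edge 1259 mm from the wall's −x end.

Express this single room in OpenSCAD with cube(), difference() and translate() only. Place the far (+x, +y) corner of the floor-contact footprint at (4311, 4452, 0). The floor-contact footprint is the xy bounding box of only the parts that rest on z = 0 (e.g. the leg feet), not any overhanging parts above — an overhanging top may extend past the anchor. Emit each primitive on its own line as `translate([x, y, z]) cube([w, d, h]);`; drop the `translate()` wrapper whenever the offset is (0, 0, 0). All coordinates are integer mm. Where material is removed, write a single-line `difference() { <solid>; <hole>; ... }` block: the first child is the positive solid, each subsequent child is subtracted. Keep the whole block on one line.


difference() { translate([241, 492, 0]) cube([4070, 107, 2550]); translate([1500, 492, 0]) cube([849, 107, 2051]); }
translate([241, 4345, 0]) cube([4070, 107, 2550]);
translate([241, 599, 0]) cube([107, 3746, 2550]);
translate([4204, 599, 0]) cube([107, 3746, 2550]);


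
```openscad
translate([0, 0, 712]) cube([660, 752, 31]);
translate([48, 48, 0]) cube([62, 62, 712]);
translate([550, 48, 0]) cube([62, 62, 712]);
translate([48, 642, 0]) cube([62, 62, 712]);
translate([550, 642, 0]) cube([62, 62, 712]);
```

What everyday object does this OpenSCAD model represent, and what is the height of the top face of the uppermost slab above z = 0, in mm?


A table. The table height is 743 mm.

A 660×752×31 slab sits at z = 712 on four 62 mm square posts — a table. The top surface is at 712 + 31 = 743 mm.


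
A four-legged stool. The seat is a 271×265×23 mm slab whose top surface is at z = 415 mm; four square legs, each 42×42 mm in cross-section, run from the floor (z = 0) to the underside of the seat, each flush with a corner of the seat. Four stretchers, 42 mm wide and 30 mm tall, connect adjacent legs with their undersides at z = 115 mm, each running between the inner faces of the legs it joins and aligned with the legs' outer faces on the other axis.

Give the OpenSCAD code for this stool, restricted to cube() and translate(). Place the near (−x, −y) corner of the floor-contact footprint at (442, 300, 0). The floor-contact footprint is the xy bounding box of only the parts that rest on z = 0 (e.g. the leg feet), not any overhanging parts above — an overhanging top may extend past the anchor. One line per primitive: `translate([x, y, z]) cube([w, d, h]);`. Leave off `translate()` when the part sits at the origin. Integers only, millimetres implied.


translate([442, 300, 392]) cube([271, 265, 23]);
translate([442, 300, 0]) cube([42, 42, 392]);
translate([671, 300, 0]) cube([42, 42, 392]);
translate([442, 523, 0]) cube([42, 42, 392]);
translate([671, 523, 0]) cube([42, 42, 392]);
translate([484, 300, 115]) cube([187, 42, 30]);
translate([484, 523, 115]) cube([187, 42, 30]);
translate([442, 342, 115]) cube([42, 181, 30]);
translate([671, 342, 115]) cube([42, 181, 30]);


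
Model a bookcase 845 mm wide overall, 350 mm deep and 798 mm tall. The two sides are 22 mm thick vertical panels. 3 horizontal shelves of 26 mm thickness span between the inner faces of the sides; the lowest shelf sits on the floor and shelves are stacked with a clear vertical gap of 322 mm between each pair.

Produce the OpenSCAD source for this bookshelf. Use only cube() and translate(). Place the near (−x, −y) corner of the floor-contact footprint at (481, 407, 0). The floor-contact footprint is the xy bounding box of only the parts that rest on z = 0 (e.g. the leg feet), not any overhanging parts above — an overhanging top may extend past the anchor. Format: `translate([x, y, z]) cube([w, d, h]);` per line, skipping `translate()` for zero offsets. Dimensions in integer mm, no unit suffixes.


translate([481, 407, 0]) cube([22, 350, 798]);
translate([1304, 407, 0]) cube([22, 350, 798]);
translate([503, 407, 0]) cube([801, 350, 26]);
translate([503, 407, 348]) cube([801, 350, 26]);
translate([503, 407, 696]) cube([801, 350, 26]);


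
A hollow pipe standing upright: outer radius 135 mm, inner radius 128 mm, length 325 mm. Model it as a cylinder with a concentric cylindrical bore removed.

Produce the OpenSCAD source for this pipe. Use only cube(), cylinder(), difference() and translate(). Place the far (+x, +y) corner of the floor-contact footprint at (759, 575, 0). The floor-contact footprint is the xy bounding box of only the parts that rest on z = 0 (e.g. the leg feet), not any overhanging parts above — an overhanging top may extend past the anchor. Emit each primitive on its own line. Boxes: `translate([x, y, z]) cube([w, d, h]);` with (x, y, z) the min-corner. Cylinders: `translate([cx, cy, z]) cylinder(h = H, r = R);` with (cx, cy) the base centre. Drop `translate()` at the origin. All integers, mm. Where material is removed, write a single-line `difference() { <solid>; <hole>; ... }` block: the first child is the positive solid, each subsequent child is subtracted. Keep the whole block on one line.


difference() { translate([624, 440, 0]) cylinder(h = 325, r = 135); translate([624, 440, 0]) cylinder(h = 325, r = 128); }


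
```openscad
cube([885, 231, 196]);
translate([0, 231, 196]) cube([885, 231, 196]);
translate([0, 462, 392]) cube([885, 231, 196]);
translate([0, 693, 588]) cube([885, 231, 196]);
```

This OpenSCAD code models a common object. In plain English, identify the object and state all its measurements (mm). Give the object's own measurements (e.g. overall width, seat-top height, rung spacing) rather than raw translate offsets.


A straight staircase of 4 solid steps. Each step is 885 mm wide (x), 231 mm deep (y, the going) and 196 mm tall (the rise). The first step rests on the floor; each subsequent step sits one going further in +y and one rise higher in +z, directly behind and above the previous step with no overlap.


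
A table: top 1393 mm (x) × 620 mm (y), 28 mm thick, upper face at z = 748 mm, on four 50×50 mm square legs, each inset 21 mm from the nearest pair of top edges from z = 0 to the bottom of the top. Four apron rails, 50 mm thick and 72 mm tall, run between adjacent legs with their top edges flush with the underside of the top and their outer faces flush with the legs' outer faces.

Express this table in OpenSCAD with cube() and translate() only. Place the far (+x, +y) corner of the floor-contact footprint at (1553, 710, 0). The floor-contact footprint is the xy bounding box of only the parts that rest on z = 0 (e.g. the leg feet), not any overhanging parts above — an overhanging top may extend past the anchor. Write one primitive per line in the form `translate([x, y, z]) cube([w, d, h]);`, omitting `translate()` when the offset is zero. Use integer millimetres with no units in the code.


translate([181, 111, 720]) cube([1393, 620, 28]);
translate([202, 132, 0]) cube([50, 50, 720]);
translate([1503, 132, 0]) cube([50, 50, 720]);
translate([202, 660, 0]) cube([50, 50, 720]);
translate([1503, 660, 0]) cube([50, 50, 720]);
translate([252, 132, 648]) cube([1251, 50, 72]);
translate([252, 660, 648]) cube([1251, 50, 72]);
translate([202, 182, 648]) cube([50, 478, 72]);
translate([1503, 182, 648]) cube([50, 478, 72]);


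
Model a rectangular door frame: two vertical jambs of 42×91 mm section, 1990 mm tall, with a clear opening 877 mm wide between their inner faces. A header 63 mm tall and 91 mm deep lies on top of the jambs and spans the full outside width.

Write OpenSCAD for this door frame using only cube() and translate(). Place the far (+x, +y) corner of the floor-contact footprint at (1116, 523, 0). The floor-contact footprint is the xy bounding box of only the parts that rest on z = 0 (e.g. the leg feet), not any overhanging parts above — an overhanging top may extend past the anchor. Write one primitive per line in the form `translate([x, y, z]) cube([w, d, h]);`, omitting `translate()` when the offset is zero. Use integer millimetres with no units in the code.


translate([155, 432, 0]) cube([42, 91, 1990]);
translate([1074, 432, 0]) cube([42, 91, 1990]);
translate([155, 432, 1990]) cube([961, 91, 63]);


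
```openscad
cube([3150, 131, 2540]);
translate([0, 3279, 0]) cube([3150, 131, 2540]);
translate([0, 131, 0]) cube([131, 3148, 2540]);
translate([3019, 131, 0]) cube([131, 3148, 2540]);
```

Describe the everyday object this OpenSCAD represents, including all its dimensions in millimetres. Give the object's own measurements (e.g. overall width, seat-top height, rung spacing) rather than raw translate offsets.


The wall frame of a small rectangular building: four walls, each 2540 mm tall and 131 mm thick, enclosing a footprint 3150 mm (x) by 3410 mm (y) outside-to-outside, with no floor or roof. The front and back walls (the −y and +y sides) span the full width; the two side walls fit between them.


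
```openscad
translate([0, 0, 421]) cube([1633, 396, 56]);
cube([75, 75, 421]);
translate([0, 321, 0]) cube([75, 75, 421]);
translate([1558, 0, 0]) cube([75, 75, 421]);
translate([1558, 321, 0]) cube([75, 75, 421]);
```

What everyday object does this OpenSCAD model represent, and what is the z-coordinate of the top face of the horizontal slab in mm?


A bench. The seat-top height is 477 mm.

A long slab on four corner posts — a bench. The slab sits at z = 421 with thickness 56, so the top is 421 + 56 = 477 mm.


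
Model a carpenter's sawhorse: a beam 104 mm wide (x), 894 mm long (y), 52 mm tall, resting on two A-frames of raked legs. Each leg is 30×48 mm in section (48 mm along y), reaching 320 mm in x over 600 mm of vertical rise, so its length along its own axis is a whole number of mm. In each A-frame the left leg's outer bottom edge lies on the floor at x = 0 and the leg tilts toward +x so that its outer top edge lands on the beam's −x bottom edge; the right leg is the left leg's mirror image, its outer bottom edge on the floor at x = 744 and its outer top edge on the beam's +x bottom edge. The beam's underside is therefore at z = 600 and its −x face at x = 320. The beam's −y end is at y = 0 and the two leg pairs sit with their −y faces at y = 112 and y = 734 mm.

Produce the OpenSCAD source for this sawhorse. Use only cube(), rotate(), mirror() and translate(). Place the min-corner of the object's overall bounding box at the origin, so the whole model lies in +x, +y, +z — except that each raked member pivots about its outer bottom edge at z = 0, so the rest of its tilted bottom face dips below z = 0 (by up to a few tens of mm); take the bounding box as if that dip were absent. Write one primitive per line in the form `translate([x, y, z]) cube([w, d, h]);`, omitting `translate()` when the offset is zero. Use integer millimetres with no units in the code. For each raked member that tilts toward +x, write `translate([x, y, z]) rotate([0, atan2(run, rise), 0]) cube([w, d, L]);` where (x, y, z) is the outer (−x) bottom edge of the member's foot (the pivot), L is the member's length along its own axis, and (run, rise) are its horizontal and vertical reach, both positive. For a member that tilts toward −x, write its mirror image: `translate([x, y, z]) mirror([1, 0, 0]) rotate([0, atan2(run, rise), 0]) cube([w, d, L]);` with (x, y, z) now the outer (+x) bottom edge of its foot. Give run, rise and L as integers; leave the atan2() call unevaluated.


translate([320, 0, 600]) cube([104, 894, 52]);
translate([0, 112, 0]) rotate([0, atan2(320, 600), 0]) cube([30, 48, 680]);
translate([744, 112, 0]) mirror([1, 0, 0]) rotate([0, atan2(320, 600), 0]) cube([30, 48, 680]);
translate([0, 734, 0]) rotate([0, atan2(320, 600), 0]) cube([30, 48, 680]);
translate([744, 734, 0]) mirror([1, 0, 0]) rotate([0, atan2(320, 600), 0]) cube([30, 48, 680]);


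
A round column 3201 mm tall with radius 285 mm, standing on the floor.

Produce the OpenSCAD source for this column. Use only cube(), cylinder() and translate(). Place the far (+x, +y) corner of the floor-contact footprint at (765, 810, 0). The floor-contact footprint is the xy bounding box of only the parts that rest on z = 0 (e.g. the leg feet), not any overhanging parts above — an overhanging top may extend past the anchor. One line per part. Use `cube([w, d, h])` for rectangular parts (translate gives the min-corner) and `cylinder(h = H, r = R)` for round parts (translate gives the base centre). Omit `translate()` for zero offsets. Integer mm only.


translate([480, 525, 0]) cylinder(h = 3201, r = 285);


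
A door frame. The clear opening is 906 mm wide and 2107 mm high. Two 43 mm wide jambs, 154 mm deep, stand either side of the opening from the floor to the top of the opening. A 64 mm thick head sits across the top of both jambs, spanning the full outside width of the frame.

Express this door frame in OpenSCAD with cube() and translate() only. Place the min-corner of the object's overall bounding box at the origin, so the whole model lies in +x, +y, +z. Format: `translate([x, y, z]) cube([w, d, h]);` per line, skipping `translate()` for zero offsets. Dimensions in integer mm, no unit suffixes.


cube([43, 154, 2107]);
translate([949, 0, 0]) cube([43, 154, 2107]);
translate([0, 0, 2107]) cube([992, 154, 64]);


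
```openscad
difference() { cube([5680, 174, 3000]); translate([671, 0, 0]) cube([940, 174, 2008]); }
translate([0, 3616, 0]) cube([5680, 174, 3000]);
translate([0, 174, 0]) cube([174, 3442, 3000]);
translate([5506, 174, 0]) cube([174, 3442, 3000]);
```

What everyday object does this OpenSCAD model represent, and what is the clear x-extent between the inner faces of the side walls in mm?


A single room. The interior width is 5332 mm.

Four walls enclosing a rectangle with a door in the front wall — a room. Outside width 5680 minus two 174 mm walls gives 5332 mm.


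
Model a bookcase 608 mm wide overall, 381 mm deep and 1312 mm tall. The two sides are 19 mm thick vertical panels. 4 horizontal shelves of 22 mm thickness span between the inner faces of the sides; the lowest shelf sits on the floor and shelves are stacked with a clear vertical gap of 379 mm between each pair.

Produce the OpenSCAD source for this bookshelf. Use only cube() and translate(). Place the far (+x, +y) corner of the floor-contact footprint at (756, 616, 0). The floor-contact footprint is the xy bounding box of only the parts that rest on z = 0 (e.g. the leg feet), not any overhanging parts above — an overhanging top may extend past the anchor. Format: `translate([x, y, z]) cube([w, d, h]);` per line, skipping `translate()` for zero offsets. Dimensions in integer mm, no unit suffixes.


translate([148, 235, 0]) cube([19, 381, 1312]);
translate([737, 235, 0]) cube([19, 381, 1312]);
translate([167, 235, 0]) cube([570, 381, 22]);
translate([167, 235, 401]) cube([570, 381, 22]);
translate([167, 235, 802]) cube([570, 381, 22]);
translate([167, 235, 1203]) cube([570, 381, 22]);


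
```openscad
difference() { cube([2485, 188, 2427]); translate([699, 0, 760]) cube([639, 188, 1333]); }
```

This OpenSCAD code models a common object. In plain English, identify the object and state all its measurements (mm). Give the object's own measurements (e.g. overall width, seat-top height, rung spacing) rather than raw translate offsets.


A wall 2485 mm long (x), 188 mm thick (y), 2427 mm tall, with a rectangular window opening cut through it. The opening is 639 mm wide and 1333 mm tall; its sill is at z = 760 mm and its near (−x) edge is 699 mm from the wall's −x end. The opening passes through the full wall thickness.


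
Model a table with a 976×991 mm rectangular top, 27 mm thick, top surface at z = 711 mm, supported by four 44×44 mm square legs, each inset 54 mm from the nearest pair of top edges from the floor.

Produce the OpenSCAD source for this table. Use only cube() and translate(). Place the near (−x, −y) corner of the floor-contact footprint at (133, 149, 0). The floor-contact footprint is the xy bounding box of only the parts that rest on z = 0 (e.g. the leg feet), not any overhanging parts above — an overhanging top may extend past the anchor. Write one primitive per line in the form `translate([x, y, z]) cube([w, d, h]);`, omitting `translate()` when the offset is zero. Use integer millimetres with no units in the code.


translate([79, 95, 684]) cube([976, 991, 27]);
translate([133, 149, 0]) cube([44, 44, 684]);
translate([957, 149, 0]) cube([44, 44, 684]);
translate([133, 988, 0]) cube([44, 44, 684]);
translate([957, 988, 0]) cube([44, 44, 684]);


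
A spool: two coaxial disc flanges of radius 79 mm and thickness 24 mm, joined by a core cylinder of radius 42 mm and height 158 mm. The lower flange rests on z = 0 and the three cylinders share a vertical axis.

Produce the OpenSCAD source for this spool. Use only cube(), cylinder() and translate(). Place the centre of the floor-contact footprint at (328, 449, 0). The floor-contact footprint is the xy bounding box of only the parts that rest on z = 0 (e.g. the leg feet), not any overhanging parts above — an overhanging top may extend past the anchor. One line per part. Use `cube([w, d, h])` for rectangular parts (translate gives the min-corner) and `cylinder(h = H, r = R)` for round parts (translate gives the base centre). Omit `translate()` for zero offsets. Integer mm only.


translate([328, 449, 0]) cylinder(h = 24, r = 79);
translate([328, 449, 24]) cylinder(h = 158, r = 42);
translate([328, 449, 182]) cylinder(h = 24, r = 79);


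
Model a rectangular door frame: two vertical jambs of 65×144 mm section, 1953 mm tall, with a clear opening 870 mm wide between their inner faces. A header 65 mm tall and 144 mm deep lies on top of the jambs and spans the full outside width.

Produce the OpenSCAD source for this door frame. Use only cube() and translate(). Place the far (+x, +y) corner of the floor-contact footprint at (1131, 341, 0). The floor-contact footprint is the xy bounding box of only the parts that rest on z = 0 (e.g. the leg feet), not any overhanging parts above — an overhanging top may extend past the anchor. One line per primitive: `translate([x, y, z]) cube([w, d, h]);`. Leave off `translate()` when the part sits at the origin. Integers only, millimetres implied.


translate([131, 197, 0]) cube([65, 144, 1953]);
translate([1066, 197, 0]) cube([65, 144, 1953]);
translate([131, 197, 1953]) cube([1000, 144, 65]);


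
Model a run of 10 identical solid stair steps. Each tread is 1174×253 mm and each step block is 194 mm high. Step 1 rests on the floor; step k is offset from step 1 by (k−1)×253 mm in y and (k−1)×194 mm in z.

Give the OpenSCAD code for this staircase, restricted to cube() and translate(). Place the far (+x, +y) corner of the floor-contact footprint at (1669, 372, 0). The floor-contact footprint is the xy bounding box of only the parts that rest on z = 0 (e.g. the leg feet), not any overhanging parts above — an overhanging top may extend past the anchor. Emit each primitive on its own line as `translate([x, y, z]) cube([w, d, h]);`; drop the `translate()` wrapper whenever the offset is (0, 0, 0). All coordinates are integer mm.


translate([495, 119, 0]) cube([1174, 253, 194]);
translate([495, 372, 194]) cube([1174, 253, 194]);
translate([495, 625, 388]) cube([1174, 253, 194]);
translate([495, 878, 582]) cube([1174, 253, 194]);
translate([495, 1131, 776]) cube([1174, 253, 194]);
translate([495, 1384, 970]) cube([1174, 253, 194]);
translate([495, 1637, 1164]) cube([1174, 253, 194]);
translate([495, 1890, 1358]) cube([1174, 253, 194]);
translate([495, 2143, 1552]) cube([1174, 253, 194]);
translate([495, 2396, 1746]) cube([1174, 253, 194]);


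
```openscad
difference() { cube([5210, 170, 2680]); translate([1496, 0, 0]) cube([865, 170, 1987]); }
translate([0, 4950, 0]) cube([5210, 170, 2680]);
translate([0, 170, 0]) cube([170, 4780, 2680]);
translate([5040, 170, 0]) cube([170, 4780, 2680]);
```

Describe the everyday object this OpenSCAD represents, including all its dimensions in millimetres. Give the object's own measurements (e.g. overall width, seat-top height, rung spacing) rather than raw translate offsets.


A single room: four walls, each 2680 mm tall and 170 mm thick, enclosing an outside footprint 5210×5120 mm (x × y), no floor or roof. The front and back walls (−y and +y sides) run the full x-width; the side walls fit between their inner faces. A door opening 865 mm wide and 1987 mm tall is cut through the front wall from the floor up, its −x edge 1496 mm from the wall's −x end.


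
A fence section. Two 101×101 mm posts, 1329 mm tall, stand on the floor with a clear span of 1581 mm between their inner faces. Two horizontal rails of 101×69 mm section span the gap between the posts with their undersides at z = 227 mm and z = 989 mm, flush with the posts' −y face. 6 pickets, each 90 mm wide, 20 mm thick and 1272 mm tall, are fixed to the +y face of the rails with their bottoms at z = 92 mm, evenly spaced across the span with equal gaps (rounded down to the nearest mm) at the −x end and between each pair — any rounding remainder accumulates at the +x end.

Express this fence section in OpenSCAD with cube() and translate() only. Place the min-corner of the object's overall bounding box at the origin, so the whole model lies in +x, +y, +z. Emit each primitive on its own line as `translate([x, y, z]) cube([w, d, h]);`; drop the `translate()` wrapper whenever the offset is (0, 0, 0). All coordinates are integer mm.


cube([101, 101, 1329]);
translate([1682, 0, 0]) cube([101, 101, 1329]);
translate([101, 0, 227]) cube([1581, 101, 69]);
translate([101, 0, 989]) cube([1581, 101, 69]);
translate([249, 101, 92]) cube([90, 20, 1272]);
translate([487, 101, 92]) cube([90, 20, 1272]);
translate([725, 101, 92]) cube([90, 20, 1272]);
translate([963, 101, 92]) cube([90, 20, 1272]);
translate([1201, 101, 92]) cube([90, 20, 1272]);
translate([1439, 101, 92]) cube([90, 20, 1272]);


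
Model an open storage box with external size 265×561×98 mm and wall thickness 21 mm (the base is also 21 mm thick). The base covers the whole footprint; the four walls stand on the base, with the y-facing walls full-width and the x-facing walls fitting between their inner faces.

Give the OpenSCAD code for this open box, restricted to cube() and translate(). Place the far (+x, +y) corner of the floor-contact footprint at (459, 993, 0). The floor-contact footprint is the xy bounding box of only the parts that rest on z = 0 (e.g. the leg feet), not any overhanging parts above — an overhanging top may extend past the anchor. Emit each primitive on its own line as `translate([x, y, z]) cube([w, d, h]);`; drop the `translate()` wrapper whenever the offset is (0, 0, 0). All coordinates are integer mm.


translate([194, 432, 0]) cube([265, 561, 21]);
translate([194, 432, 21]) cube([265, 21, 77]);
translate([194, 972, 21]) cube([265, 21, 77]);
translate([194, 453, 21]) cube([21, 519, 77]);
translate([438, 453, 21]) cube([21, 519, 77]);


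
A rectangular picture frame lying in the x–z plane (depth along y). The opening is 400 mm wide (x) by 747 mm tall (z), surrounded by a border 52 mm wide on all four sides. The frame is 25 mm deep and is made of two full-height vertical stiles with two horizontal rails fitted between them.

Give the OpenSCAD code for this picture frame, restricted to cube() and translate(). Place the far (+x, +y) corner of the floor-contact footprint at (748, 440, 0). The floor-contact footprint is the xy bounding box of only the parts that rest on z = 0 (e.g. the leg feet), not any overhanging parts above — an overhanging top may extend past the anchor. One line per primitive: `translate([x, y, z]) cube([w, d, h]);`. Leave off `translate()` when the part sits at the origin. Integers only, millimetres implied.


translate([244, 415, 0]) cube([52, 25, 851]);
translate([696, 415, 0]) cube([52, 25, 851]);
translate([296, 415, 0]) cube([400, 25, 52]);
translate([296, 415, 799]) cube([400, 25, 52]);


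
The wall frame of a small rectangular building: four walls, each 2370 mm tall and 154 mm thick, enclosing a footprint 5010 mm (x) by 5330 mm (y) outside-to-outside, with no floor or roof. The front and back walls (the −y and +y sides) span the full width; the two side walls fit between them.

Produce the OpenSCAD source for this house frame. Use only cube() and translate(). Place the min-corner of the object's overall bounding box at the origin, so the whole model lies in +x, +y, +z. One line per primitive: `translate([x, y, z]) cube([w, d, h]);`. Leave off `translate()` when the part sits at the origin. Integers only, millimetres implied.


cube([5010, 154, 2370]);
translate([0, 5176, 0]) cube([5010, 154, 2370]);
translate([0, 154, 0]) cube([154, 5022, 2370]);
translate([4856, 154, 0]) cube([154, 5022, 2370]);


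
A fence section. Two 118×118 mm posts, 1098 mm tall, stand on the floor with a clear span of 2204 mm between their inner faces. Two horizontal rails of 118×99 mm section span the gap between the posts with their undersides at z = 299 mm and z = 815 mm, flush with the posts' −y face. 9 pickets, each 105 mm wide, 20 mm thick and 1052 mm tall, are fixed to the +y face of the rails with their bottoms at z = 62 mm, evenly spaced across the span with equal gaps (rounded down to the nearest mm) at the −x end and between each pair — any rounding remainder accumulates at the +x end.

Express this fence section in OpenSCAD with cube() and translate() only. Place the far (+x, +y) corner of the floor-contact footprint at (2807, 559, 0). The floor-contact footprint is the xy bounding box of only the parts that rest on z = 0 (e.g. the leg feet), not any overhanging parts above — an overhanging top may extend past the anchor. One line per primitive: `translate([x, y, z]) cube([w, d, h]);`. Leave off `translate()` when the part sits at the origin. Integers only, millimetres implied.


translate([367, 441, 0]) cube([118, 118, 1098]);
translate([2689, 441, 0]) cube([118, 118, 1098]);
translate([485, 441, 299]) cube([2204, 118, 99]);
translate([485, 441, 815]) cube([2204, 118, 99]);
translate([610, 559, 62]) cube([105, 20, 1052]);
translate([840, 559, 62]) cube([105, 20, 1052]);
translate([1070, 559, 62]) cube([105, 20, 1052]);
translate([1300, 559, 62]) cube([105, 20, 1052]);
translate([1530, 559, 62]) cube([105, 20, 1052]);
translate([1760, 559, 62]) cube([105, 20, 1052]);
translate([1990, 559, 62]) cube([105, 20, 1052]);
translate([2220, 559, 62]) cube([105, 20, 1052]);
translate([2450, 559, 62]) cube([105, 20, 1052]);


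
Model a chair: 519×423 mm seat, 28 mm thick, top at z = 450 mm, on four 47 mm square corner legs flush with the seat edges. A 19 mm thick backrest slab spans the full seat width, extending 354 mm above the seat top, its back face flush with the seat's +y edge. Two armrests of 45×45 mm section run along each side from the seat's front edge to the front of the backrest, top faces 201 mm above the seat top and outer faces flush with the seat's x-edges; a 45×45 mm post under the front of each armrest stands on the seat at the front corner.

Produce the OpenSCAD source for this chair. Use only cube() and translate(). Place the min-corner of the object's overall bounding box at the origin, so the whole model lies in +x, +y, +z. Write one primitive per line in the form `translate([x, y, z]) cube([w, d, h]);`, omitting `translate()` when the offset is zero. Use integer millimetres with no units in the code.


translate([0, 0, 422]) cube([519, 423, 28]);
cube([47, 47, 422]);
translate([472, 0, 0]) cube([47, 47, 422]);
translate([0, 376, 0]) cube([47, 47, 422]);
translate([472, 376, 0]) cube([47, 47, 422]);
translate([0, 404, 450]) cube([519, 19, 354]);
translate([0, 0, 606]) cube([45, 404, 45]);
translate([474, 0, 606]) cube([45, 404, 45]);
translate([0, 0, 450]) cube([45, 45, 156]);
translate([474, 0, 450]) cube([45, 45, 156]);


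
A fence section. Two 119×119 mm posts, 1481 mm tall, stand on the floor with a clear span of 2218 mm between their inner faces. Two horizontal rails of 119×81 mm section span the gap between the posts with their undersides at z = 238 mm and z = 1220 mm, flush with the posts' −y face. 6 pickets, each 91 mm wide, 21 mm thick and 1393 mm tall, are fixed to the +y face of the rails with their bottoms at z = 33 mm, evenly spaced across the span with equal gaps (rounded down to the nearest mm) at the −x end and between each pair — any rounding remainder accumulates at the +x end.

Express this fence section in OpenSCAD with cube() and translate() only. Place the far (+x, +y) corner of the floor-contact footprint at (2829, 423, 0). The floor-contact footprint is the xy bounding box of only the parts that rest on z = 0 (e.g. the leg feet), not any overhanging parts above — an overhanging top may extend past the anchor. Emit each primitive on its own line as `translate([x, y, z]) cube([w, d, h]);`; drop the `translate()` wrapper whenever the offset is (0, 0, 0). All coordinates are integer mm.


translate([373, 304, 0]) cube([119, 119, 1481]);
translate([2710, 304, 0]) cube([119, 119, 1481]);
translate([492, 304, 238]) cube([2218, 119, 81]);
translate([492, 304, 1220]) cube([2218, 119, 81]);
translate([730, 423, 33]) cube([91, 21, 1393]);
translate([1059, 423, 33]) cube([91, 21, 1393]);
translate([1388, 423, 33]) cube([91, 21, 1393]);
translate([1717, 423, 33]) cube([91, 21, 1393]);
translate([2046, 423, 33]) cube([91, 21, 1393]);
translate([2375, 423, 33]) cube([91, 21, 1393]);


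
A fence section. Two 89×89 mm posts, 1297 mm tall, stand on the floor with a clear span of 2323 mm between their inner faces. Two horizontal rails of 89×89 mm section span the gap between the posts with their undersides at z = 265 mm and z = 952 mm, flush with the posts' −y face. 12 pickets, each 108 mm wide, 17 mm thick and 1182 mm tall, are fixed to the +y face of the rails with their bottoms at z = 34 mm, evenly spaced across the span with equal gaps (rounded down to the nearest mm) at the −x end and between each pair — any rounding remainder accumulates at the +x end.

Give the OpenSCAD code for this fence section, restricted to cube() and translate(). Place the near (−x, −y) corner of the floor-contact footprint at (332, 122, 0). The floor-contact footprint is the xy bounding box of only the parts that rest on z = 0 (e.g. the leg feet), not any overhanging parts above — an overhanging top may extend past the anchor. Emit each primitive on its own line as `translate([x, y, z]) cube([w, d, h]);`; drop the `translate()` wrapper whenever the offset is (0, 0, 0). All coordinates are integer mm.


translate([332, 122, 0]) cube([89, 89, 1297]);
translate([2744, 122, 0]) cube([89, 89, 1297]);
translate([421, 122, 265]) cube([2323, 89, 89]);
translate([421, 122, 952]) cube([2323, 89, 89]);
translate([500, 211, 34]) cube([108, 17, 1182]);
translate([687, 211, 34]) cube([108, 17, 1182]);
translate([874, 211, 34]) cube([108, 17, 1182]);
translate([1061, 211, 34]) cube([108, 17, 1182]);
translate([1248, 211, 34]) cube([108, 17, 1182]);
translate([1435, 211, 34]) cube([108, 17, 1182]);
translate([1622, 211, 34]) cube([108, 17, 1182]);
translate([1809, 211, 34]) cube([108, 17, 1182]);
translate([1996, 211, 34]) cube([108, 17, 1182]);
translate([2183, 211, 34]) cube([108, 17, 1182]);
translate([2370, 211, 34]) cube([108, 17, 1182]);
translate([2557, 211, 34]) cube([108, 17, 1182]);
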